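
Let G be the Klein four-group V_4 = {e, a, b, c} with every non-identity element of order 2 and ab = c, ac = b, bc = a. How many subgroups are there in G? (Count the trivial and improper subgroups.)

|G| = 4, so by Lagrange every subgroup order divides 4. Divisors: 1, 2, 4.
Subgroups by order — order 1: 1; order 2: 3; order 4: 1.
Total: 1 + 3 + 1 = 5.

5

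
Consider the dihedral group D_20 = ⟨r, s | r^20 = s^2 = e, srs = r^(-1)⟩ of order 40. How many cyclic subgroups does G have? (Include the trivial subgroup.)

26

Group the elements of G by the cyclic subgroup they generate; each cyclic subgroup of order d accounts for φ(d) elements.
Cyclic subgroups by order — order 1: 1; order 2: 21; order 4: 1; order 5: 1; order 10: 1; order 20: 1.
Total: 26.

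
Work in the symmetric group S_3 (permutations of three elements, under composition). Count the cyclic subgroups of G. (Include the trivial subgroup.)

5

Group the elements of G by the cyclic subgroup they generate; each cyclic subgroup of order d accounts for φ(d) elements.
Cyclic subgroups by order — order 1: 1; order 2: 3; order 3: 1.
Total: 5.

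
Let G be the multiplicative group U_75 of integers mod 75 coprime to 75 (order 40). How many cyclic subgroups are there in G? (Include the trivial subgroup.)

12

Group the elements of G by the cyclic subgroup they generate; each cyclic subgroup of order d accounts for φ(d) elements.
Cyclic subgroups by order — order 1: 1; order 2: 3; order 4: 2; order 5: 1; order 10: 3; order 20: 2.
Total: 12.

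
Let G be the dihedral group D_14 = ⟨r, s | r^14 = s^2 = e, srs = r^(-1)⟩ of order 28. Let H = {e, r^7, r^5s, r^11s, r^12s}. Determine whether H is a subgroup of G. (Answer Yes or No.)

No

|H| = 5 does not divide |G| = 28, so by Lagrange H is not a subgroup.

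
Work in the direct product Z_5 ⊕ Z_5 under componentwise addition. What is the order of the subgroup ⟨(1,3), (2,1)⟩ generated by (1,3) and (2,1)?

5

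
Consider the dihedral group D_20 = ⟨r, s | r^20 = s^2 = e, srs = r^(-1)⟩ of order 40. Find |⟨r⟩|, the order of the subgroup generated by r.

Computing powers of r: the smallest k with (r)^k = e is k = 20.

20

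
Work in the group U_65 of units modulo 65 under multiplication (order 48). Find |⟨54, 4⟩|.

|⟨54⟩| = 12 and |⟨4⟩| = 6, so |H| is a multiple of lcm(12, 6) = 12 and divides |G| = 48.
Closing under the operation: H = {1, 4, 6, 9, 11, 14, 16, 19, 21, 24, 29, 31, 34, 36, 41, 44, 46, 49, 51, 54, 56, 59, 61, 64}, so |H| = 24.

24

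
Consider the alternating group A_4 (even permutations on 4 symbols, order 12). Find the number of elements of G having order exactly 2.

The elements of order 2 are: (1 2)(3 4), (1 3)(2 4), (1 4)(2 3).
That's 3.

3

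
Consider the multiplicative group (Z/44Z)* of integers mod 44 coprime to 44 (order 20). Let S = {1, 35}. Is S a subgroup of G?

35 ∈ S but its inverse 39 ∉ S, so S is not a subgroup.

No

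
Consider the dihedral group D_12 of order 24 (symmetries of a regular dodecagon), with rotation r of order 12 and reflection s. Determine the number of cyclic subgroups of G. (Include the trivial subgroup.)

A cyclic subgroup of order d is generated by each of its φ(d) elements of order d, so the cyclic subgroups of order d number (#elements of order d)/φ(d).
Cyclic subgroups by order — order 1: 1; order 2: 13; order 3: 1; order 4: 1; order 6: 1; order 12: 1.
Total: 18.

18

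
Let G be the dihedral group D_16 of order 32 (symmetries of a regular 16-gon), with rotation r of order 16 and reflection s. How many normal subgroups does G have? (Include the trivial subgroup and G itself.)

8

G has 36 subgroups. Checking conjugation-invariance by order — order 1: 1/1 normal; order 2: 1/17 normal; order 4: 1/9 normal; order 8: 1/5 normal; order 16: 3/3 normal; order 32: 1/1 normal.
Total normal subgroups: 8.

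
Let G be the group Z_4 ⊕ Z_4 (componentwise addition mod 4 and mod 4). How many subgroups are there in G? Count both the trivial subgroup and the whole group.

15

|G| = 16, so by Lagrange every subgroup order divides 16. Divisors: 1, 2, 4, 8, 16.
Subgroups by order — order 1: 1; order 2: 3; order 4: 7; order 8: 3; order 16: 1.
Total: 1 + 3 + 7 + 3 + 1 = 15.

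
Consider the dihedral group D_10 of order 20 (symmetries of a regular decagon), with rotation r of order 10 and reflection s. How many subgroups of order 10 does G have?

|G| = 20 and 10 | 20, so subgroups of order 10 are possible by Lagrange.
The subgroups of order 10 are: {e, r, r^2, r^3, r^4, r^5, r^6, r^7, r^8, r^9}; {e, r^2, r^4, r^6, r^8, s, r^2s, r^4s, r^6s, r^8s}; {e, r^2, r^4, r^6, r^8, rs, r^3s, r^5s, r^7s, r^9s}.
So G has 3 subgroups of order 10.

3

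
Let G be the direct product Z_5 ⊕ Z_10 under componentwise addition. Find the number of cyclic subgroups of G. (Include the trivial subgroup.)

Each element a generates a cyclic subgroup ⟨a⟩; distinct elements may generate the same one (a cyclic group of order d has φ(d) generators).
Cyclic subgroups by order — order 1: 1; order 2: 1; order 5: 6; order 10: 6.
Total: 14.

14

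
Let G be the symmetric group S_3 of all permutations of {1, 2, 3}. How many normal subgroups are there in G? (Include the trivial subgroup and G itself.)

G has 6 subgroups. Checking conjugation-invariance by order — order 1: 1/1 normal; order 2: 0/3 normal; order 3: 1/1 normal; order 6: 1/1 normal.
Total normal subgroups: 3.

3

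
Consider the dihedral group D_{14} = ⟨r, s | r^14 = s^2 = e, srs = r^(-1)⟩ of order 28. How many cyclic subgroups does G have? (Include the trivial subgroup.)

18

Group the elements of G by the cyclic subgroup they generate; each cyclic subgroup of order d accounts for φ(d) elements.
Cyclic subgroups by order — order 1: 1; order 2: 15; order 7: 1; order 14: 1.
Total: 18.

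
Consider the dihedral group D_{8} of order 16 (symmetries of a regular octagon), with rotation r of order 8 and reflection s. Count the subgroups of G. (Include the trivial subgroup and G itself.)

|G| = 16, so by Lagrange every subgroup order divides 16. Divisors: 1, 2, 4, 8, 16.
Subgroups by order — order 1: 1; order 2: 9; order 4: 5; order 8: 3; order 16: 1.
Total: 1 + 9 + 5 + 3 + 1 = 19.

19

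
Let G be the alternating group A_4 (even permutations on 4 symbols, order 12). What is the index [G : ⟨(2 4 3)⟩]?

4

|⟨(2 4 3)⟩| = 3 and |G| = 12.
By Lagrange, [G : H] = |G|/|H| = 12/3 = 4.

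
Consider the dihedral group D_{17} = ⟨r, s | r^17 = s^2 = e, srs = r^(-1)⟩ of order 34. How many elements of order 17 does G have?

Enumerating element orders in G gives 16 elements of order 17.

16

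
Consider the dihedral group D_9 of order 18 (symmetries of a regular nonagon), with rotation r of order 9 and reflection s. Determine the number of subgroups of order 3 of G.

|G| = 18 and 3 | 18, so subgroups of order 3 are possible by Lagrange.
The subgroups of order 3 are: {e, r^3, r^6}.
So G has 1 subgroup of order 3.

1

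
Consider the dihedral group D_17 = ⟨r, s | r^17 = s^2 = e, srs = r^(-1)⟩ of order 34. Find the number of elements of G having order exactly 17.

Enumerating element orders in G gives 16 elements of order 17.

16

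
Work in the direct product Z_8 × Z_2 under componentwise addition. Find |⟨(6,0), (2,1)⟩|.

8

|⟨(6,0)⟩| = 4 and |⟨(2,1)⟩| = 4, so |H| is a multiple of lcm(4, 4) = 4 and divides |G| = 16.
Closing under the operation: H = {(0,0), (0,1), (2,0), (2,1), (4,0), (4,1), (6,0), (6,1)}, so |H| = 8.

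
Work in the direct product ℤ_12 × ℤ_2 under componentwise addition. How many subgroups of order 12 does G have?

|G| = 24 and 12 | 24, so subgroups of order 12 are possible by Lagrange.
The subgroups of order 12 are: {(0,0), (0,1), (2,0), (2,1), (4,0), (4,1), (6,0), (6,1), (8,0), (8,1), (10,0), (10,1)}; {(0,0), (1,0), (2,0), (3,0), (4,0), (5,0), (6,0), (7,0), (8,0), (9,0), (10,0), (11,0)}; {(0,0), (1,1), (2,0), (3,1), (4,0), (5,1), (6,0), (7,1), (8,0), (9,1), (10,0), (11,1)}.
So G has 3 subgroups of order 12.

3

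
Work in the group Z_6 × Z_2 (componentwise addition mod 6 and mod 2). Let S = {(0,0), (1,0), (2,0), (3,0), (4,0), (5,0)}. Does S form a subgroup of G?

|S| = 6 divides |G| = 12, consistent with Lagrange.
S contains the identity, every element's inverse is in S, and S is closed under +: it is a subgroup.
In fact S = ⟨(5,0)⟩.

Yes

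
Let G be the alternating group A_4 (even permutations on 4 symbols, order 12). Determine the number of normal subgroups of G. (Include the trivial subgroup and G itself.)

3

G has 10 subgroups. Checking conjugation-invariance by order — order 1: 1/1 normal; order 2: 0/3 normal; order 3: 0/4 normal; order 4: 1/1 normal; order 12: 1/1 normal.
Total normal subgroups: 3.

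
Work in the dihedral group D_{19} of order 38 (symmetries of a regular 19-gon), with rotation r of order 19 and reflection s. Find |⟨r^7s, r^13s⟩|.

|⟨r^7s⟩| = 2 and |⟨r^13s⟩| = 2, so |H| is a multiple of lcm(2, 2) = 2 and divides |G| = 38.
Closing {r^7s, r^13s} under the group operation gives all of G, so |H| = 38.

38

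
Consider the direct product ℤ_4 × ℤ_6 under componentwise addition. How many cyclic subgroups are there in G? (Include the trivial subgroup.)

12

Group the elements of G by the cyclic subgroup they generate; each cyclic subgroup of order d accounts for φ(d) elements.
Cyclic subgroups by order — order 1: 1; order 2: 3; order 3: 1; order 4: 2; order 6: 3; order 12: 2.
Total: 12.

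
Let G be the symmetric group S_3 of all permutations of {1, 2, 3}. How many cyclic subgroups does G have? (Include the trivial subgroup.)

Each element a generates a cyclic subgroup ⟨a⟩; distinct elements may generate the same one (a cyclic group of order d has φ(d) generators).
Cyclic subgroups by order — order 1: 1; order 2: 3; order 3: 1.
Total: 5.

5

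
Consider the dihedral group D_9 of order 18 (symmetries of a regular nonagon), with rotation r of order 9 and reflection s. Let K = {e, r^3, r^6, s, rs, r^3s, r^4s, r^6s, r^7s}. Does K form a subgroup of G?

No

Closure fails: s · r^7s = r^2 ∉ K. So K is not a subgroup.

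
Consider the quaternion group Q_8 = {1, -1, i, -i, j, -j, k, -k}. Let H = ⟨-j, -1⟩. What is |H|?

4

|⟨-j⟩| = 4 and |⟨-1⟩| = 2, so |H| is a multiple of lcm(4, 2) = 4 and divides |G| = 8.
Closing under the operation: H = {1, -1, j, -j}, so |H| = 4.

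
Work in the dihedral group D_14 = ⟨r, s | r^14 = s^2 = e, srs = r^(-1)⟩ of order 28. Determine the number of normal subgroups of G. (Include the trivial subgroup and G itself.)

7

G has 28 subgroups. Checking conjugation-invariance by order — order 1: 1/1 normal; order 2: 1/15 normal; order 4: 0/7 normal; order 7: 1/1 normal; order 14: 3/3 normal; order 28: 1/1 normal.
Total normal subgroups: 7.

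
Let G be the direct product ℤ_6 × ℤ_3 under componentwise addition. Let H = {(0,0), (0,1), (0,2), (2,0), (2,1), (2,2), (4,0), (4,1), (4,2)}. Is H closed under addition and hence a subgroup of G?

|H| = 9 divides |G| = 18, consistent with Lagrange.
H contains the identity, every element's inverse is in H, and H is closed under +: it is a subgroup.

Yes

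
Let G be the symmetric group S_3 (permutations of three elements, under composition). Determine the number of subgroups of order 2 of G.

3

|G| = 6 and 2 | 6, so subgroups of order 2 are possible by Lagrange.
The subgroups of order 2 are: {e, (1 2)}; {e, (1 3)}; {e, (2 3)}.
So G has 3 subgroups of order 2.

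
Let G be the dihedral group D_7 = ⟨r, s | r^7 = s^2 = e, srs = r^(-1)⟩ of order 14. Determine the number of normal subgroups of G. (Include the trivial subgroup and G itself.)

3

G has 10 subgroups. Checking conjugation-invariance by order — order 1: 1/1 normal; order 2: 0/7 normal; order 7: 1/1 normal; order 14: 1/1 normal.
Total normal subgroups: 3.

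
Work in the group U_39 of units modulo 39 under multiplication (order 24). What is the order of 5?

4

Compute successive powers of 5 mod 39: 5, 25, 8, 1; 5^4 ≡ 1 (mod 39).
So |⟨5⟩| = 4.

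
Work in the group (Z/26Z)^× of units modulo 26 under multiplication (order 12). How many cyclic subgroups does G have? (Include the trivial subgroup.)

Group the elements of G by the cyclic subgroup they generate; each cyclic subgroup of order d accounts for φ(d) elements.
Cyclic subgroups by order — order 1: 1; order 2: 1; order 3: 1; order 4: 1; order 6: 1; order 12: 1.
Total: 6.

6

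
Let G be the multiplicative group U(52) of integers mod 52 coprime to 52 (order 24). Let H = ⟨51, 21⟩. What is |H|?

8

|⟨51⟩| = 2 and |⟨21⟩| = 4, so |H| is a multiple of lcm(2, 4) = 4 and divides |G| = 24.
Closing under the operation: H = {1, 5, 21, 25, 27, 31, 47, 51}, so |H| = 8.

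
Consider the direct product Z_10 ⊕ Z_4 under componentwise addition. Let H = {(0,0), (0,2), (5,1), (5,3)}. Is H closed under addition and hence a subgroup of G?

|H| = 4 divides |G| = 40, consistent with Lagrange.
H contains the identity, every element's inverse is in H, and H is closed under +: it is a subgroup.
In fact H = ⟨(5,3)⟩.

Yes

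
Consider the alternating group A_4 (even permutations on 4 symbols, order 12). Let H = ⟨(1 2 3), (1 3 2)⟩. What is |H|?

3

|⟨(1 2 3)⟩| = 3 and |⟨(1 3 2)⟩| = 3, so |H| is a multiple of lcm(3, 3) = 3 and divides |G| = 12.
Closing under the operation: H = {e, (1 2 3), (1 3 2)}, so |H| = 3.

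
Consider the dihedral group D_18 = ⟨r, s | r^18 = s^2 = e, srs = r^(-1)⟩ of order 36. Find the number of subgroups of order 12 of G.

3

|G| = 36 and 12 | 36, so subgroups of order 12 are possible by Lagrange.
The subgroups of order 12 are: {e, r^3, r^6, r^9, r^12, r^15, rs, r^4s, r^7s, r^10s, r^13s, r^16s}; {e, r^3, r^6, r^9, r^12, r^15, r^2s, r^5s, r^8s, r^11s, r^14s, r^17s}; {e, r^3, r^6, r^9, r^12, r^15, s, r^3s, r^6s, r^9s, r^12s, r^15s}.
So G has 3 subgroups of order 12.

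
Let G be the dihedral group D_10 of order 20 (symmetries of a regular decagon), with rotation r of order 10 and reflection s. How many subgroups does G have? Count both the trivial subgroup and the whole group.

|G| = 20, so by Lagrange every subgroup order divides 20. Divisors: 1, 2, 4, 5, 10, 20.
Subgroups by order — order 1: 1; order 2: 11; order 4: 5; order 5: 1; order 10: 3; order 20: 1.
Total: 1 + 11 + 5 + 1 + 3 + 1 = 22.

22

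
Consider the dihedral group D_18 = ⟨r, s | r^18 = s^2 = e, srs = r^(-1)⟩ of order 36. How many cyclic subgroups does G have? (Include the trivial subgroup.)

24

A cyclic subgroup of order d is generated by each of its φ(d) elements of order d, so the cyclic subgroups of order d number (#elements of order d)/φ(d).
Cyclic subgroups by order — order 1: 1; order 2: 19; order 3: 1; order 6: 1; order 9: 1; order 18: 1.
Total: 24.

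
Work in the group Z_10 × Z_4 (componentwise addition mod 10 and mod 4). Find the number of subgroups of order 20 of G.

3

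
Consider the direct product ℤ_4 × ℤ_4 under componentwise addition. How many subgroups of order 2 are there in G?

3

|G| = 16 and 2 | 16, so subgroups of order 2 are possible by Lagrange.
The subgroups of order 2 are: {(0,0), (0,2)}; {(0,0), (2,0)}; {(0,0), (2,2)}.
So G has 3 subgroups of order 2.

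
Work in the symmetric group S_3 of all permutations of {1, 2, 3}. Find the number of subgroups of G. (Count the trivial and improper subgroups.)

6

|G| = 6, so by Lagrange every subgroup order divides 6. Divisors: 1, 2, 3, 6.
Subgroups by order — order 1: 1; order 2: 3; order 3: 1; order 6: 1.
Total: 1 + 3 + 1 + 1 = 6.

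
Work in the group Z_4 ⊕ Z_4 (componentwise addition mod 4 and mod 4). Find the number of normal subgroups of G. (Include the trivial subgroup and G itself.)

15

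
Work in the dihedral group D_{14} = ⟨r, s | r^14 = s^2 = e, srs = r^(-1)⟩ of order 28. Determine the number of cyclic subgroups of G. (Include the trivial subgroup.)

18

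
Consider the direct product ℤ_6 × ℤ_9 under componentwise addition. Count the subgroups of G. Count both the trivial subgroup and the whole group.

20

|G| = 54, so by Lagrange every subgroup order divides 54. Divisors: 1, 2, 3, 6, 9, 18, 27, 54.
Subgroups by order — order 1: 1; order 2: 1; order 3: 4; order 6: 4; order 9: 4; order 18: 4; order 27: 1; order 54: 1.
Total: 1 + 1 + 4 + 4 + 4 + 4 + 1 + 1 = 20.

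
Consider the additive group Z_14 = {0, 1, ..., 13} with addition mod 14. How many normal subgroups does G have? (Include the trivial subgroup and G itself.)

4

G is abelian, so every subgroup is normal.
G has 4 subgroups in total, hence 4 normal subgroups.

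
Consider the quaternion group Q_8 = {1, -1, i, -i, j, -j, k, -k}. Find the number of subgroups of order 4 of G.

3

|G| = 8 and 4 | 8, so subgroups of order 4 are possible by Lagrange.
The subgroups of order 4 are: {1, -1, i, -i}; {1, -1, j, -j}; {1, -1, k, -k}.
So G has 3 subgroups of order 4.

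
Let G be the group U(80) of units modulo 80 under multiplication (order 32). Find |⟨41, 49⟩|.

4

|⟨41⟩| = 2 and |⟨49⟩| = 2, so |H| is a multiple of lcm(2, 2) = 2 and divides |G| = 32.
Closing under the operation: H = {1, 9, 41, 49}, so |H| = 4.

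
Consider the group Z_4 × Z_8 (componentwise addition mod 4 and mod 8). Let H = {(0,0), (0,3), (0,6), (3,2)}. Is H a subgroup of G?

No

(3,2) ∈ H but its inverse (1,6) ∉ H, so H is not a subgroup.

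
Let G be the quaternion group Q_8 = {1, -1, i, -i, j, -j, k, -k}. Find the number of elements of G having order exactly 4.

6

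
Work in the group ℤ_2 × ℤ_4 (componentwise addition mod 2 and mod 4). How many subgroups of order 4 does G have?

|G| = 8 and 4 | 8, so subgroups of order 4 are possible by Lagrange.
The subgroups of order 4 are: {(0,0), (0,1), (0,2), (0,3)}; {(0,0), (0,2), (1,0), (1,2)}; {(0,0), (0,2), (1,1), (1,3)}.
So G has 3 subgroups of order 4.

3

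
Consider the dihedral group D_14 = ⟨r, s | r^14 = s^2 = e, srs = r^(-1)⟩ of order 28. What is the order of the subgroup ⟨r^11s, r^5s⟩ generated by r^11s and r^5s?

|⟨r^11s⟩| = 2 and |⟨r^5s⟩| = 2, so |H| is a multiple of lcm(2, 2) = 2 and divides |G| = 28.
Closing under the operation: H = {e, r^2, r^4, r^6, r^8, r^10, r^12, rs, r^3s, r^5s, r^7s, r^9s, r^11s, r^13s}, so |H| = 14.

14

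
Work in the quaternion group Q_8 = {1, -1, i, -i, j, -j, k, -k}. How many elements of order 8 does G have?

0

No element of G has order 8 (even though 8 | 8).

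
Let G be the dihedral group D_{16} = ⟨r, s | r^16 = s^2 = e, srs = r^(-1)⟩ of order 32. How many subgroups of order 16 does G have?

3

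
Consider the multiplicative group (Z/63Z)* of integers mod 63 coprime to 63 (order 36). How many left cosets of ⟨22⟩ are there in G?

12

|⟨22⟩| = 3 and |G| = 36.
By Lagrange, [G : H] = |G|/|H| = 36/3 = 12.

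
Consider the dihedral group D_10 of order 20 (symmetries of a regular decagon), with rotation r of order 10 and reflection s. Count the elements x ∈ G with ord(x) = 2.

11

Enumerating element orders in G gives 11 elements of order 2.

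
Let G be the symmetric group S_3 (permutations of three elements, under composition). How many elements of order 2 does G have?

3

The elements of order 2 are: (2 3), (1 2), (1 3).
That's 3.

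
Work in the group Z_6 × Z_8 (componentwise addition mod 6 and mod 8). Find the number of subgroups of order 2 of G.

|G| = 48 and 2 | 48, so subgroups of order 2 are possible by Lagrange.
The subgroups of order 2 are: {(0,0), (0,4)}; {(0,0), (3,0)}; {(0,0), (3,4)}.
So G has 3 subgroups of order 2.

3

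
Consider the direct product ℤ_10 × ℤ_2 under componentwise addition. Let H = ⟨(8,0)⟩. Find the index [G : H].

4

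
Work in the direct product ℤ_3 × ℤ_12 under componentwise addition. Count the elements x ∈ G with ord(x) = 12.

An element (a,b) has order lcm(ord(a), ord(b)); count pairs with lcm equal to 12.
Enumerating gives 16 such elements.

16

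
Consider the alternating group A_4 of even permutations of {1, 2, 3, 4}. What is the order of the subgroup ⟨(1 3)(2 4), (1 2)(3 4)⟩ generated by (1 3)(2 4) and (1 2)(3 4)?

4

|⟨(1 3)(2 4)⟩| = 2 and |⟨(1 2)(3 4)⟩| = 2, so |H| is a multiple of lcm(2, 2) = 2 and divides |G| = 12.
Closing under the operation: H = {e, (1 2)(3 4), (1 3)(2 4), (1 4)(2 3)}, so |H| = 4.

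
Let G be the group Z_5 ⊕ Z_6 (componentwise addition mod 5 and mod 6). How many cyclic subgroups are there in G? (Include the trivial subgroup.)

8

Each element a generates a cyclic subgroup ⟨a⟩; distinct elements may generate the same one (a cyclic group of order d has φ(d) generators).
Cyclic subgroups by order — order 1: 1; order 2: 1; order 3: 1; order 5: 1; order 6: 1; order 10: 1; order 15: 1; order 30: 1.
Total: 8.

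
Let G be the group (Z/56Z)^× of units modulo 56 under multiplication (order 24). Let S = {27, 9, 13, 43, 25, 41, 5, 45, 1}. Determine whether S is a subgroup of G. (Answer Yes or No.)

No

|S| = 9 does not divide |G| = 24, so by Lagrange S is not a subgroup.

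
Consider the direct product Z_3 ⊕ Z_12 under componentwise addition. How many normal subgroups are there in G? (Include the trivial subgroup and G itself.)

18

G is abelian, so every subgroup is normal.
G has 18 subgroups in total, hence 18 normal subgroups.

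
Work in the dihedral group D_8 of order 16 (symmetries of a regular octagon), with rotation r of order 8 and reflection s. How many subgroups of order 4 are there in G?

5

|G| = 16 and 4 | 16, so subgroups of order 4 are possible by Lagrange.
The subgroups of order 4 are: {e, r^2, r^4, r^6}; {e, r^4, r^2s, r^6s}; {e, r^4, r^3s, r^7s}; {e, r^4, s, r^4s}; … (5 in all).
So G has 5 subgroups of order 4.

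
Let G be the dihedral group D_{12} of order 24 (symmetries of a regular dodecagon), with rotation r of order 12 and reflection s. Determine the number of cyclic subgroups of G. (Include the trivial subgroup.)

A cyclic subgroup of order d is generated by each of its φ(d) elements of order d, so the cyclic subgroups of order d number (#elements of order d)/φ(d).
Cyclic subgroups by order — order 1: 1; order 2: 13; order 3: 1; order 4: 1; order 6: 1; order 12: 1.
Total: 18.

18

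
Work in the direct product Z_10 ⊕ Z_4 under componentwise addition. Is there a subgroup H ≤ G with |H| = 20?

Yes

20 | 40. A subgroup of order 20 is {(0,0), (0,1), (0,2), (0,3), (2,0), (2,1), (2,2), (2,3), (4,0), (4,1), (4,2), (4,3), (6,0), (6,1), (6,2), (6,3), (8,0), (8,1), (8,2), (8,3)}.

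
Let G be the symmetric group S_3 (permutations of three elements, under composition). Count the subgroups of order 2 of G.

|G| = 6 and 2 | 6, so subgroups of order 2 are possible by Lagrange.
The subgroups of order 2 are: {e, (1 2)}; {e, (1 3)}; {e, (2 3)}.
So G has 3 subgroups of order 2.

3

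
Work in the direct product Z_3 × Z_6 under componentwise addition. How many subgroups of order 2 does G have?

1

|G| = 18 and 2 | 18, so subgroups of order 2 are possible by Lagrange.
The subgroups of order 2 are: {(0,0), (0,3)}.
So G has 1 subgroup of order 2.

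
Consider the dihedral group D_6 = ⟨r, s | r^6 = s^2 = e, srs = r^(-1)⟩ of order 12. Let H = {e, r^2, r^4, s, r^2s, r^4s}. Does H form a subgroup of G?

|H| = 6 divides |G| = 12, consistent with Lagrange.
H contains the identity, every element's inverse is in H, and H is closed under ·: it is a subgroup.

Yes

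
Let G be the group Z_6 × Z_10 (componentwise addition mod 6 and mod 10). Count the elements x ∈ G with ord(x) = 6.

6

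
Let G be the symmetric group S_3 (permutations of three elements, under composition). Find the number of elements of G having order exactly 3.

2

The elements of order 3 are: (1 2 3), (1 3 2).
That's 2.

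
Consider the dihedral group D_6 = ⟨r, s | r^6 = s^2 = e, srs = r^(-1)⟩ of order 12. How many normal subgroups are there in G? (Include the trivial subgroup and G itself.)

7

G has 16 subgroups. Checking conjugation-invariance by order — order 1: 1/1 normal; order 2: 1/7 normal; order 3: 1/1 normal; order 4: 0/3 normal; order 6: 3/3 normal; order 12: 1/1 normal.
Total normal subgroups: 7.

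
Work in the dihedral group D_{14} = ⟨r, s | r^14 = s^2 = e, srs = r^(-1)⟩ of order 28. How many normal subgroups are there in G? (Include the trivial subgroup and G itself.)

7

G has 28 subgroups. Checking conjugation-invariance by order — order 1: 1/1 normal; order 2: 1/15 normal; order 4: 0/7 normal; order 7: 1/1 normal; order 14: 3/3 normal; order 28: 1/1 normal.
Total normal subgroups: 7.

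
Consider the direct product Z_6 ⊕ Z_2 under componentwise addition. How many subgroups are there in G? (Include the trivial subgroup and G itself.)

|G| = 12, so by Lagrange every subgroup order divides 12. Divisors: 1, 2, 3, 4, 6, 12.
Subgroups by order — order 1: 1; order 2: 3; order 3: 1; order 4: 1; order 6: 3; order 12: 1.
Total: 1 + 3 + 1 + 1 + 3 + 1 = 10.

10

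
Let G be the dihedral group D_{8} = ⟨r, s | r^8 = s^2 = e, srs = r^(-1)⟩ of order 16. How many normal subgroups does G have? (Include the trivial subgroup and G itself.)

7

G has 19 subgroups. Checking conjugation-invariance by order — order 1: 1/1 normal; order 2: 1/9 normal; order 4: 1/5 normal; order 8: 3/3 normal; order 16: 1/1 normal.
Total normal subgroups: 7.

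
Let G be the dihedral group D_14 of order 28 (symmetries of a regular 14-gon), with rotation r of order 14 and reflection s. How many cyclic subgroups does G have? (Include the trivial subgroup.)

18

A cyclic subgroup of order d is generated by each of its φ(d) elements of order d, so the cyclic subgroups of order d number (#elements of order d)/φ(d).
Cyclic subgroups by order — order 1: 1; order 2: 15; order 7: 1; order 14: 1.
Total: 18.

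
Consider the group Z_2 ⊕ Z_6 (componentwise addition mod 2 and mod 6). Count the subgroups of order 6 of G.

3

|G| = 12 and 6 | 12, so subgroups of order 6 are possible by Lagrange.
The subgroups of order 6 are: {(0,0), (0,1), (0,2), (0,3), (0,4), (0,5)}; {(0,0), (0,2), (0,4), (1,0), (1,2), (1,4)}; {(0,0), (0,2), (0,4), (1,1), (1,3), (1,5)}.
So G has 3 subgroups of order 6.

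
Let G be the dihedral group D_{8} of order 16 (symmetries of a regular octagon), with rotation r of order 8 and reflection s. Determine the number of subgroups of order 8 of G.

3

|G| = 16 and 8 | 16, so subgroups of order 8 are possible by Lagrange.
The subgroups of order 8 are: {e, r, r^2, r^3, r^4, r^5, r^6, r^7}; {e, r^2, r^4, r^6, s, r^2s, r^4s, r^6s}; {e, r^2, r^4, r^6, rs, r^3s, r^5s, r^7s}.
So G has 3 subgroups of order 8.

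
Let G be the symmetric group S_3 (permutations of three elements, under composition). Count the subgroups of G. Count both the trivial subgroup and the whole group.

|G| = 6, so by Lagrange every subgroup order divides 6. Divisors: 1, 2, 3, 6.
Subgroups by order — order 1: 1; order 2: 3; order 3: 1; order 6: 1.
Total: 1 + 3 + 1 + 1 = 6.

6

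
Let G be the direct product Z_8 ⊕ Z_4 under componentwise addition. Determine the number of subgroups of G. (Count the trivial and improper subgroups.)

22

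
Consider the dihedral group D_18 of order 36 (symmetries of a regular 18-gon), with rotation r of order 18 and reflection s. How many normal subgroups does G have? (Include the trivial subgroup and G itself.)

G has 45 subgroups. Checking conjugation-invariance by order — order 1: 1/1 normal; order 2: 1/19 normal; order 3: 1/1 normal; order 4: 0/9 normal; order 6: 1/7 normal; order 9: 1/1 normal; order 12: 0/3 normal; order 18: 3/3 normal; order 36: 1/1 normal.
Total normal subgroups: 9.

9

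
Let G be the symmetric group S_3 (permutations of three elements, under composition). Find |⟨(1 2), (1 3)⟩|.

6

|⟨(1 2)⟩| = 2 and |⟨(1 3)⟩| = 2, so |H| is a multiple of lcm(2, 2) = 2 and divides |G| = 6.
Closing {(1 2), (1 3)} under the group operation gives all of G, so |H| = 6.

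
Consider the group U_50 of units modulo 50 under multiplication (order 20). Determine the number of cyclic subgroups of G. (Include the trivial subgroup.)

6

A cyclic subgroup of order d is generated by each of its φ(d) elements of order d, so the cyclic subgroups of order d number (#elements of order d)/φ(d).
Cyclic subgroups by order — order 1: 1; order 2: 1; order 4: 1; order 5: 1; order 10: 1; order 20: 1.
Total: 6.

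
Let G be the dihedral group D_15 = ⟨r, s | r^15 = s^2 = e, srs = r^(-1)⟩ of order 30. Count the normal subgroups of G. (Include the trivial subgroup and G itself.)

G has 28 subgroups. Checking conjugation-invariance by order — order 1: 1/1 normal; order 2: 0/15 normal; order 3: 1/1 normal; order 5: 1/1 normal; order 6: 0/5 normal; order 10: 0/3 normal; order 15: 1/1 normal; order 30: 1/1 normal.
Total normal subgroups: 5.

5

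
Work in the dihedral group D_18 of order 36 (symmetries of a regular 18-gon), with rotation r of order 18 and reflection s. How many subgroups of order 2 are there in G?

|G| = 36 and 2 | 36, so subgroups of order 2 are possible by Lagrange.
The subgroups of order 2 are: {e, r^10s}; {e, r^11s}; {e, r^12s}; {e, r^13s}; … (19 in all).
So G has 19 subgroups of order 2.

19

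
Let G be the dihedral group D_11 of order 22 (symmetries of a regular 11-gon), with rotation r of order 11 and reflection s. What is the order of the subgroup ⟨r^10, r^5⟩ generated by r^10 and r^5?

|⟨r^10⟩| = 11 and |⟨r^5⟩| = 11, so |H| is a multiple of lcm(11, 11) = 11 and divides |G| = 22.
Closing under the operation: H = {e, r, r^2, r^3, r^4, r^5, r^6, r^7, r^8, r^9, r^10}, so |H| = 11.

11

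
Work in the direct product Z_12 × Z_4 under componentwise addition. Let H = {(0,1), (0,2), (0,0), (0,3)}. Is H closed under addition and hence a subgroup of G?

Yes

|H| = 4 divides |G| = 48, consistent with Lagrange.
H contains the identity, every element's inverse is in H, and H is closed under +: it is a subgroup.
In fact H = ⟨(0,1)⟩.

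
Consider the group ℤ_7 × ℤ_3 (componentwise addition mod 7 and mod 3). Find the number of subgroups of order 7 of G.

1

|G| = 21 and 7 | 21, so subgroups of order 7 are possible by Lagrange.
The subgroups of order 7 are: {(0,0), (1,0), (2,0), (3,0), (4,0), (5,0), (6,0)}.
So G has 1 subgroup of order 7.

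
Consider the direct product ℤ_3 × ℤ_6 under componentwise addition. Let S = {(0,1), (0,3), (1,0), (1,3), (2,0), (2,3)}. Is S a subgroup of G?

The identity (0,0) ∉ S, so S is not a subgroup.

No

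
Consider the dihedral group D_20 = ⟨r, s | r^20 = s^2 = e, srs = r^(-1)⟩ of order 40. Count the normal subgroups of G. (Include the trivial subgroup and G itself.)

9

G has 48 subgroups. Checking conjugation-invariance by order — order 1: 1/1 normal; order 2: 1/21 normal; order 4: 1/11 normal; order 5: 1/1 normal; order 8: 0/5 normal; order 10: 1/5 normal; order 20: 3/3 normal; order 40: 1/1 normal.
Total normal subgroups: 9.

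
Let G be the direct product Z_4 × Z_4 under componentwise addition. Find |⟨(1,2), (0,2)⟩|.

8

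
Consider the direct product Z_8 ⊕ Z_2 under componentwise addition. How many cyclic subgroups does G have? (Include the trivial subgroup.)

8

Each element a generates a cyclic subgroup ⟨a⟩; distinct elements may generate the same one (a cyclic group of order d has φ(d) generators).
Cyclic subgroups by order — order 1: 1; order 2: 3; order 4: 2; order 8: 2.
Total: 8.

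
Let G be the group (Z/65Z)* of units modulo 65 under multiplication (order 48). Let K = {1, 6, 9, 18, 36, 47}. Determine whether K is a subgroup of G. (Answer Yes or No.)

No

36 ∈ K but its inverse 56 ∉ K, so K is not a subgroup.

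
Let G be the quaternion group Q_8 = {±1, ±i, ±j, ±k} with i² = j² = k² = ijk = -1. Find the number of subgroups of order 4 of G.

3

|G| = 8 and 4 | 8, so subgroups of order 4 are possible by Lagrange.
The subgroups of order 4 are: {1, -1, i, -i}; {1, -1, j, -j}; {1, -1, k, -k}.
So G has 3 subgroups of order 4.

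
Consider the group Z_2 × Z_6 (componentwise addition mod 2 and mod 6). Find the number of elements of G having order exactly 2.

An element (a,b) has order lcm(ord(a), ord(b)); count pairs with lcm equal to 2.
Enumerating gives 3 such elements.

3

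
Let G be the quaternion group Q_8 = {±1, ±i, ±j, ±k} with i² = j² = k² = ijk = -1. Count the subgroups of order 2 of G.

1

|G| = 8 and 2 | 8, so subgroups of order 2 are possible by Lagrange.
The subgroups of order 2 are: {1, -1}.
So G has 1 subgroup of order 2.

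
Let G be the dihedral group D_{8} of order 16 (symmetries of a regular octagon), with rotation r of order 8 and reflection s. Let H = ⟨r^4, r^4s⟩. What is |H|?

4

|⟨r^4⟩| = 2 and |⟨r^4s⟩| = 2, so |H| is a multiple of lcm(2, 2) = 2 and divides |G| = 16.
Closing under the operation: H = {e, r^4, s, r^4s}, so |H| = 4.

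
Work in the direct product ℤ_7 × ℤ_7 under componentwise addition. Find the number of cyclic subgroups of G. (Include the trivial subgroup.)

Group the elements of G by the cyclic subgroup they generate; each cyclic subgroup of order d accounts for φ(d) elements.
Cyclic subgroups by order — order 1: 1; order 7: 8.
Total: 9.

9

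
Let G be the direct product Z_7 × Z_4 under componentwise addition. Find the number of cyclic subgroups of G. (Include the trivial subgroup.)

6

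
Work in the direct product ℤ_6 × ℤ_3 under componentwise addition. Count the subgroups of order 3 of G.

|G| = 18 and 3 | 18, so subgroups of order 3 are possible by Lagrange.
The subgroups of order 3 are: {(0,0), (0,1), (0,2)}; {(0,0), (2,0), (4,0)}; {(0,0), (2,1), (4,2)}; {(0,0), (2,2), (4,1)}.
So G has 4 subgroups of order 3.

4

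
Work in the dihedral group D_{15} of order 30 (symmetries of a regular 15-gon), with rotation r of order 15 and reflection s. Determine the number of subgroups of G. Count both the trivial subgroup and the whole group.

28

|G| = 30, so by Lagrange every subgroup order divides 30. Divisors: 1, 2, 3, 5, 6, 10, 15, 30.
Subgroups by order — order 1: 1; order 2: 15; order 3: 1; order 5: 1; order 6: 5; order 10: 3; order 15: 1; order 30: 1.
Total: 1 + 15 + 1 + 1 + 5 + 3 + 1 + 1 = 28.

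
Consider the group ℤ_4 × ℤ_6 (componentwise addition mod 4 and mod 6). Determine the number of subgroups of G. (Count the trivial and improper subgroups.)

16

|G| = 24, so by Lagrange every subgroup order divides 24. Divisors: 1, 2, 3, 4, 6, 8, 12, 24.
Subgroups by order — order 1: 1; order 2: 3; order 3: 1; order 4: 3; order 6: 3; order 8: 1; order 12: 3; order 24: 1.
Total: 1 + 3 + 1 + 3 + 3 + 1 + 3 + 1 = 16.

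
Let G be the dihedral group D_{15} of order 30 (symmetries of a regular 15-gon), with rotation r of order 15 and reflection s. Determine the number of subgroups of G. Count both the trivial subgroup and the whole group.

28

|G| = 30, so by Lagrange every subgroup order divides 30. Divisors: 1, 2, 3, 5, 6, 10, 15, 30.
Subgroups by order — order 1: 1; order 2: 15; order 3: 1; order 5: 1; order 6: 5; order 10: 3; order 15: 1; order 30: 1.
Total: 1 + 15 + 1 + 1 + 5 + 3 + 1 + 1 = 28.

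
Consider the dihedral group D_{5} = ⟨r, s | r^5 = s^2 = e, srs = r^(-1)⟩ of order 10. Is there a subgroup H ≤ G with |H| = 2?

2 | 10. A subgroup of order 2 is {e, r^2s}.

Yes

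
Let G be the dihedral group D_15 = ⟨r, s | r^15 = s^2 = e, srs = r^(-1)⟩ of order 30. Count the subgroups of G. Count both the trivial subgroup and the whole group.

28

|G| = 30, so by Lagrange every subgroup order divides 30. Divisors: 1, 2, 3, 5, 6, 10, 15, 30.
Subgroups by order — order 1: 1; order 2: 15; order 3: 1; order 5: 1; order 6: 5; order 10: 3; order 15: 1; order 30: 1.
Total: 1 + 15 + 1 + 1 + 5 + 3 + 1 + 1 = 28.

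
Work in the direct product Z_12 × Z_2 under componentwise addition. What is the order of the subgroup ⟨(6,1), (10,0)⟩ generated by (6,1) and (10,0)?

12

|⟨(6,1)⟩| = 2 and |⟨(10,0)⟩| = 6, so |H| is a multiple of lcm(2, 6) = 6 and divides |G| = 24.
Closing under the operation: H = {(0,0), (0,1), (2,0), (2,1), (4,0), (4,1), (6,0), (6,1), (8,0), (8,1), (10,0), (10,1)}, so |H| = 12.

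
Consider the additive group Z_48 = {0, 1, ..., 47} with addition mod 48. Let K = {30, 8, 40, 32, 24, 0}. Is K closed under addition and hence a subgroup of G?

No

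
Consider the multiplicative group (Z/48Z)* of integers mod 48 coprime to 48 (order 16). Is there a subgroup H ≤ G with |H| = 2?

2 | 16. A subgroup of order 2 is {1, 17}.

Yes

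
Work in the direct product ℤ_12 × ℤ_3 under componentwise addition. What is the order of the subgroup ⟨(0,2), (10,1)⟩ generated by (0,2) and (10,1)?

18

|⟨(0,2)⟩| = 3 and |⟨(10,1)⟩| = 6, so |H| is a multiple of lcm(3, 6) = 6 and divides |G| = 36.
Closing under the operation: H = {(0,0), (0,1), (0,2), (2,0), (2,1), (2,2), (4,0), (4,1), (4,2), (6,0), (6,1), (6,2), (8,0), (8,1), (8,2), (10,0), (10,1), (10,2)}, so |H| = 18.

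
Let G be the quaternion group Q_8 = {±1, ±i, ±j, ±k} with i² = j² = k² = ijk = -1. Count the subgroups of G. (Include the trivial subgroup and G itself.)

6

|G| = 8, so by Lagrange every subgroup order divides 8. Divisors: 1, 2, 4, 8.
Subgroups by order — order 1: 1; order 2: 1; order 4: 3; order 8: 1.
Total: 1 + 1 + 3 + 1 = 6.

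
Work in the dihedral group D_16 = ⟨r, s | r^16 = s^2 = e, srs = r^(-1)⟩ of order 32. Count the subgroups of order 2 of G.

|G| = 32 and 2 | 32, so subgroups of order 2 are possible by Lagrange.
The subgroups of order 2 are: {e, r^10s}; {e, r^11s}; {e, r^12s}; {e, r^13s}; … (17 in all).
So G has 17 subgroups of order 2.

17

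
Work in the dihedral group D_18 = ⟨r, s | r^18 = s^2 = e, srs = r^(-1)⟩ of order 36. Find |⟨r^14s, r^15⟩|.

|⟨r^14s⟩| = 2 and |⟨r^15⟩| = 6, so |H| is a multiple of lcm(2, 6) = 6 and divides |G| = 36.
Closing under the operation: H = {e, r^3, r^6, r^9, r^12, r^15, r^2s, r^5s, r^8s, r^11s, r^14s, r^17s}, so |H| = 12.

12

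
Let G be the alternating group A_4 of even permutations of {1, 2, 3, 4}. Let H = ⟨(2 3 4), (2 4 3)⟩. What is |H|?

3

|⟨(2 3 4)⟩| = 3 and |⟨(2 4 3)⟩| = 3, so |H| is a multiple of lcm(3, 3) = 3 and divides |G| = 12.
Closing under the operation: H = {e, (2 3 4), (2 4 3)}, so |H| = 3.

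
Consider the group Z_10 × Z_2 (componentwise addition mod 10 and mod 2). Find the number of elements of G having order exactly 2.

3

An element (a,b) has order lcm(ord(a), ord(b)); count pairs with lcm equal to 2.
Enumerating gives 3 such elements.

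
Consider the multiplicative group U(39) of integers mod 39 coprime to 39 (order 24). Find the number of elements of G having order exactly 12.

8

The elements of order 12 are: 2, 7, 11, 19, 20, 28, 32, 37.
That's 8.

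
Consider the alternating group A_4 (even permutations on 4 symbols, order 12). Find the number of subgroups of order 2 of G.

3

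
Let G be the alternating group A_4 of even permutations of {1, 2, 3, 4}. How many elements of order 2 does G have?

The elements of order 2 are: (1 2)(3 4), (1 3)(2 4), (1 4)(2 3).
That's 3.

3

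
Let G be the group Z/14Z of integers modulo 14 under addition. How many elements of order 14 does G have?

In a cyclic group of order 14, the number of elements of order d (for d | 14) is φ(d).
φ(14) = 6.

6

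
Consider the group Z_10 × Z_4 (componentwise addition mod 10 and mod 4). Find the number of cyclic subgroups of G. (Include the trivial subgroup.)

Each element a generates a cyclic subgroup ⟨a⟩; distinct elements may generate the same one (a cyclic group of order d has φ(d) generators).
Cyclic subgroups by order — order 1: 1; order 2: 3; order 4: 2; order 5: 1; order 10: 3; order 20: 2.
Total: 12.

12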